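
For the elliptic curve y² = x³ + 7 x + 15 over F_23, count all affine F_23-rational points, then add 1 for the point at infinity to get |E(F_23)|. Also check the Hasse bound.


Affine points = {(1, 0), (7, 4), (7, 19), (8, 10), (8, 13), (9, 5), (9, 18), (10, 2), (10, 21), (13, 7), (13, 16), (18, 4), (18, 19), (20, 6), (20, 17), (21, 4), (21, 19)}; affine count = 17; |E(F_23)| = 18.

Discriminant check: Δ ∝ 4a³ + 27b² = 4·7³ + 27·15² = 4·343 + 27·225 ≡ 18 (mod 23). Nonzero ⇒ E is nonsingular.
For each x ∈ F_23, compute rhs = x³ + 7·x + 15 mod 23, then count y ∈ F_23 with y² ≡ rhs.
  x = 0: rhs = 15, matching y values: none (0 points).
  x = 1: rhs = 0, matching y values: 0 (1 points).
  x = 2: rhs = 14, matching y values: none (0 points).
  x = 3: rhs = 17, matching y values: none (0 points).
  x = 4: rhs = 15, matching y values: none (0 points).
  x = 5: rhs = 14, matching y values: none (0 points).
  x = 6: rhs = 20, matching y values: none (0 points).
  x = 7: rhs = 16, matching y values: 4, 19 (2 points).
  x = 8: rhs = 8, matching y values: 10, 13 (2 points).
  x = 9: rhs = 2, matching y values: 5, 18 (2 points).
  x = 10: rhs = 4, matching y values: 2, 21 (2 points).
  x = 11: rhs = 20, matching y values: none (0 points).
  x = 12: rhs = 10, matching y values: none (0 points).
  x = 13: rhs = 3, matching y values: 7, 16 (2 points).
  x = 14: rhs = 5, matching y values: none (0 points).
  x = 15: rhs = 22, matching y values: none (0 points).
  x = 16: rhs = 14, matching y values: none (0 points).
  x = 17: rhs = 10, matching y values: none (0 points).
  x = 18: rhs = 16, matching y values: 4, 19 (2 points).
  x = 19: rhs = 15, matching y values: none (0 points).
  x = 20: rhs = 13, matching y values: 6, 17 (2 points).
  x = 21: rhs = 16, matching y values: 4, 19 (2 points).
  x = 22: rhs = 7, matching y values: none (0 points).
Total affine count: 17.
Full point count |E(F_23)| = 17 + 1 = 18.
Hasse bound: |18 − (23+1)| = |-6| = 6 ≤ 2√23 ≈ 9.5917 ✓.


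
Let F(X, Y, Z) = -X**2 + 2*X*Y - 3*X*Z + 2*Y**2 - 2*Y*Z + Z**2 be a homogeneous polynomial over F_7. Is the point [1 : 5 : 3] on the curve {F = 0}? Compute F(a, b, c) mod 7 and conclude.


F(1,5,3) ≡ 1 (mod 7); P is NOT on the curve.

Evaluate F(1, 5, 3) term-by-term (mod 7).
  -X**2 ↦ -1·1·1·1 = -1
  2*X*Y ↦ 2·1·5·1 = 10
  -3*X*Z ↦ -3·1·1·3 = -9
  2*Y**2 ↦ 2·1·25·1 = 50
  -2*Y*Z ↦ -2·1·5·3 = -30
  Z**2 ↦ 1·1·1·9 = 9
Sum: F(1, 5, 3) = (-1) + (10) + (-9) + (50) + (-30) + (9) = 29.
Reducing mod 7: 29 ≡ 1 (mod 7).
Since F(a, b, c) ≡ 1 ≠ 0 (mod 7), P does NOT lie on the curve.


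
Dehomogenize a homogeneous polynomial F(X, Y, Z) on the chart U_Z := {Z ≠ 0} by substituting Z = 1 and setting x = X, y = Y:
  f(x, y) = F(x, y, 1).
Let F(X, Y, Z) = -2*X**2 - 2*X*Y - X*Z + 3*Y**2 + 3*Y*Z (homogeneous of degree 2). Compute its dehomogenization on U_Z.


f(x, y) = -2*x**2 - 2*x*y - x + 3*y**2 + 3*y

On U_Z we set Z = 1. Each monomial c·X^i·Y^j·Z^k in F becomes c·x^i·y^j·1^k = c·x^i·y^j.
Substituting Z = 1: F(X, Y, 1) = -2*x**2 - 2*x*y - x + 3*y**2 + 3*y.
Note: deg(f) ≤ deg(F) = 2; strict inequality happens when F is divisible by Z (lost terms).


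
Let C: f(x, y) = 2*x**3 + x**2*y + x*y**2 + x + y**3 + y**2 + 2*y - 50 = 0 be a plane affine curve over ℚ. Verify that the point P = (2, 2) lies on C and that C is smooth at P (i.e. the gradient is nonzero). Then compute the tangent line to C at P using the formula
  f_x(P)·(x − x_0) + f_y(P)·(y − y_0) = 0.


Tangent line at P: 37*x + 30*y - 134 = 0.

Step 1: f(2, 2) = 0, so P lies on C.
Step 2: partial derivatives
  f_x(x, y) = 6*x**2 + 2*x*y + y**2 + 1, f_y(x, y) = x**2 + 2*x*y + 3*y**2 + 2*y + 2.
  f_x(P) = 37, f_y(P) = 30 (gradient nonzero, so P is smooth).
Step 3: tangent line at P: 37·(x − 2) + 30·(y − 2) = 0.
Expanding: 37*x + 30*y - 134 = 0.


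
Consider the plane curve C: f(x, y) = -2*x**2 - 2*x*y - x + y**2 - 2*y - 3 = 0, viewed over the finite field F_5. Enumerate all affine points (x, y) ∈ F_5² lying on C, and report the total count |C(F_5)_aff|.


Affine F_5-points: {(0, 3), (0, 4), (1, 2), (3, 4), (4, 2), (4, 3)}; count = 6.

For each of the 25 pairs (x, y) ∈ F_5², evaluate f(x, y) mod 5. Record the zeros.
  x = 0: [0↦2, 1↦1, 2↦2, 3↦0, 4↦0]  zeros at y ∈ {3, 4}
  x = 1: [0↦4, 1↦1, 2↦0, 3↦1, 4↦4]  zeros at y ∈ {2}
  x = 2: [0↦2, 1↦2, 2↦4, 3↦3, 4↦4]  zeros at y ∈ ∅
  x = 3: [0↦1, 1↦4, 2↦4, 3↦1, 4↦0]  zeros at y ∈ {4}
  x = 4: [0↦1, 1↦2, 2↦0, 3↦0, 4↦2]  zeros at y ∈ {2, 3}
Collecting zeros: affine points = {(0, 3), (0, 4), (1, 2), (3, 4), (4, 2), (4, 3)}.
Total count |C(F_5)_aff| = 6.


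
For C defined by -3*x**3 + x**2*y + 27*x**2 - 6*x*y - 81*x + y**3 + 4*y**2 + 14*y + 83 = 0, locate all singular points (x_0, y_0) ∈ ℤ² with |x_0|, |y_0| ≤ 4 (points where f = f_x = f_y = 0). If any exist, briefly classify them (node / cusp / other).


Singular points: {(3, -1)}; classification: node.

Compute partial derivatives:
  f_x = -9*x**2 + 2*x*y + 54*x - 6*y - 81.
  f_y = x**2 - 6*x + 3*y**2 + 8*y + 14.
Scan x_0 ∈ {−4, ..., 4}. For each x_0, f_y(x_0, y) is a polynomial in y; find its integer roots y ∈ {−4, ..., 4}, then test f_x and f at those candidates.
  x = -4: f_y(-4, y) = 3*y**2 + 8*y + 54; no integer root y with |y| ≤ 4.
  x = -3: f_y(-3, y) = 3*y**2 + 8*y + 41; no integer root y with |y| ≤ 4.
  x = -2: f_y(-2, y) = 3*y**2 + 8*y + 30; no integer root y with |y| ≤ 4.
  x = -1: f_y(-1, y) = 3*y**2 + 8*y + 21; no integer root y with |y| ≤ 4.
  x = 0: f_y(0, y) = 3*y**2 + 8*y + 14; no integer root y with |y| ≤ 4.
  x = 1: f_y(1, y) = 3*y**2 + 8*y + 9; no integer root y with |y| ≤ 4.
  x = 2: f_y(2, y) = 3*y**2 + 8*y + 6; no integer root y with |y| ≤ 4.
  x = 3: f_y(3, y) = 3*y**2 + 8*y + 5; vanishes at y ∈ {-1}. (3, -1): f_x = 0, f = 0 — SINGULAR.
  x = 4: f_y(4, y) = 3*y**2 + 8*y + 6; no integer root y with |y| ≤ 4.
Only singular point on the grid: (3, -1).
Classify: substitute x = 3 + u, y = -1 + v and expand: f = -3*u**3 + u**2*v - u**2 + v**3 + v**2.
No constant or linear terms (consistent with a singular point). Quadratic part: -u**2 + v**2. Cubic part: -3*u**3 + u**2*v + v**3.
The quadratic part v**2 - u**2 = (v − u)(v + u) splits into two distinct linear factors, so there are two distinct tangent lines y − -1 = ±(x − 3) — this is a node (ordinary double point).
Classification: node.


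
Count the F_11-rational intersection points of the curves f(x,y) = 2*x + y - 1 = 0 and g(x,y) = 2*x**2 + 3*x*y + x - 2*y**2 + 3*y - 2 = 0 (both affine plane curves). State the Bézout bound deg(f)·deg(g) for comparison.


Common zeros: ∅; count = 0; Bézout bound = 2.

deg(f) = 1, deg(g) = 2, so Bézout bound = 2.
Scan x ∈ F_11. For each x, list the y ∈ F_11 with f(x, y) ≡ 0 and those with g(x, y) ≡ 0 (mod 11); the common zeros in that column are the intersection.
  x = 0: f ≡ 0 at y ∈ {1}; g ≡ 0 at y ∈ {3, 4}; common: ∅.
  x = 1: f ≡ 0 at y ∈ {10}; g ≡ 0 at y ∈ {7}; common: ∅.
  x = 2: f ≡ 0 at y ∈ {8}; g ≡ 0 at y ∈ ∅; common: ∅.
  x = 3: f ≡ 0 at y ∈ {6}; g ≡ 0 at y ∈ ∅; common: ∅.
  x = 4: f ≡ 0 at y ∈ {4}; g ≡ 0 at y ∈ ∅; common: ∅.
  x = 5: f ≡ 0 at y ∈ {2}; g ≡ 0 at y ∈ {10}; common: ∅.
  x = 6: f ≡ 0 at y ∈ {0}; g ≡ 0 at y ∈ {2, 3}; common: ∅.
  x = 7: f ≡ 0 at y ∈ {9}; g ≡ 0 at y ∈ {2, 10}; common: ∅.
  x = 8: f ≡ 0 at y ∈ {7}; g ≡ 0 at y ∈ ∅; common: ∅.
  x = 9: f ≡ 0 at y ∈ {5}; g ≡ 0 at y ∈ ∅; common: ∅.
  x = 10: f ≡ 0 at y ∈ {3}; g ≡ 0 at y ∈ {4, 7}; common: ∅.
Collecting: common zeros = ∅, so the count is 0.
Comparison with the Bézout bound: 0 ≤ 2 = deg(f)·deg(g), as expected for curves with no common component (the affine F_11-count falls short of the bound because intersections may lie at infinity, over extension fields, or carry multiplicity).


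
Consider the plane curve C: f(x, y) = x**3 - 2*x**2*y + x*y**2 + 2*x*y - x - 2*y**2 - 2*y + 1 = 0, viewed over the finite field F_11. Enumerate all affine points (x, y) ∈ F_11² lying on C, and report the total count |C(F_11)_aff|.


Affine F_11-points: {(0, 2), (0, 8), (2, 3), (4, 4), (4, 9), (5, 0), (5, 3), (10, 3), (10, 6)}; count = 9.

For each of the 121 pairs (x, y) ∈ F_11², evaluate f(x, y) mod 11. Record the zeros.
  x = 0: [0↦1, 1↦8, 2↦0, 3↦10, 4↦5, 5↦7, 6↦5, 7↦10, 8↦0, 9↦8, 10↦1]  zeros at y ∈ {2, 8}
  x = 1: [0↦1, 1↦9, 2↦4, 3↦8, 4↦10, 5↦10, 6↦8, 7↦4, 8↦9, 9↦1, 10↦2]  zeros at y ∈ ∅
  x = 2: [0↦7, 1↦1, 2↦6, 3↦0, 4↦5, 5↦10, 6↦4, 7↦9, 8↦3, 9↦8, 10↦2]  zeros at y ∈ {3}
  x = 3: [0↦3, 1↦1, 2↦1, 3↦3, 4↦7, 5↦2, 6↦10, 7↦9, 8↦10, 9↦2, 10↦7]  zeros at y ∈ ∅
  x = 4: [0↦6, 1↦4, 2↦6, 3↦1, 4↦0, 5↦3, 6↦10, 7↦10, 8↦3, 9↦0, 10↦1]  zeros at y ∈ {4, 9}
  x = 5: [0↦0, 1↦5, 2↦5, 3↦0, 4↦1, 5↦8, 6↦10, 7↦7, 8↦10, 9↦8, 10↦1]  zeros at y ∈ {0, 3}
  x = 6: [0↦2, 1↦10, 2↦4, 3↦6, 4↦5, 5↦1, 6↦5, 7↦6, 8↦4, 9↦10, 10↦2]  zeros at y ∈ ∅
  x = 7: [0↦7, 1↦3, 2↦9, 3↦3, 4↦7, 5↦10, 6↦1, 7↦2, 8↦2, 9↦1, 10↦10]  zeros at y ∈ ∅
  x = 8: [0↦10, 1↦1, 2↦4, 3↦8, 4↦2, 5↦8, 6↦4, 7↦1, 8↦10, 9↦9, 10↦9]  zeros at y ∈ ∅
  x = 9: [0↦6, 1↦10, 2↦6, 3↦5, 4↦7, 5↦1, 6↦9, 7↦9, 8↦1, 9↦7, 10↦5]  zeros at y ∈ ∅
  x = 10: [0↦1, 1↦3, 2↦10, 3↦0, 4↦6, 5↦6, 6↦0, 7↦10, 8↦3, 9↦1, 10↦4]  zeros at y ∈ {3, 6}
Collecting zeros: affine points = {(0, 2), (0, 8), (2, 3), (4, 4), (4, 9), (5, 0), (5, 3), (10, 3), (10, 6)}.
Total count |C(F_11)_aff| = 9.


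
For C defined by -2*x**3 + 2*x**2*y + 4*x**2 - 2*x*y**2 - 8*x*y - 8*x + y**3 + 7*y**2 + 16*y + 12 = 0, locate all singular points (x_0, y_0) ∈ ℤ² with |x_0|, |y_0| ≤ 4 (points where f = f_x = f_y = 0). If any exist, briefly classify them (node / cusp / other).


Singular points: {(0, -2)}; classification: cusp.

Compute partial derivatives:
  f_x = -6*x**2 + 4*x*y + 8*x - 2*y**2 - 8*y - 8.
  f_y = 2*x**2 - 4*x*y - 8*x + 3*y**2 + 14*y + 16.
Scan x_0 ∈ {−4, ..., 4}. For each x_0, f_y(x_0, y) is a polynomial in y; find its integer roots y ∈ {−4, ..., 4}, then test f_x and f at those candidates.
  x = -4: f_y(-4, y) = 3*y**2 + 30*y + 80; no integer root y with |y| ≤ 4.
  x = -3: f_y(-3, y) = 3*y**2 + 26*y + 58; no integer root y with |y| ≤ 4.
  x = -2: f_y(-2, y) = 3*y**2 + 22*y + 40; vanishes at y ∈ {-4}. (-2, -4): f_x = -16 ≠ 0.
  x = -1: f_y(-1, y) = 3*y**2 + 18*y + 26; no integer root y with |y| ≤ 4.
  x = 0: f_y(0, y) = 3*y**2 + 14*y + 16; vanishes at y ∈ {-2}. (0, -2): f_x = 0, f = 0 — SINGULAR.
  x = 1: f_y(1, y) = 3*y**2 + 10*y + 10; no integer root y with |y| ≤ 4.
  x = 2: f_y(2, y) = 3*y**2 + 6*y + 8; no integer root y with |y| ≤ 4.
  x = 3: f_y(3, y) = 3*y**2 + 2*y + 10; no integer root y with |y| ≤ 4.
  x = 4: f_y(4, y) = 3*y**2 - 2*y + 16; no integer root y with |y| ≤ 4.
Only singular point on the grid: (0, -2).
Classify: substitute x = 0 + u, y = -2 + v and expand: f = -2*u**3 + 2*u**2*v - 2*u*v**2 + v**3 + v**2.
No constant or linear terms (consistent with a singular point). Quadratic part: v**2. Cubic part: -2*u**3 + 2*u**2*v - 2*u*v**2 + v**3.
The quadratic part v**2 is a perfect square, so there is a single (double) tangent line v = 0, i.e. y = -2. Restricting the cubic part to that line (v = 0) leaves -2*u**3 ≠ 0, so f is not divisible by v and the branch is v² ≈ 2*u**3 to lowest order — this is a cusp.
Classification: cusp.


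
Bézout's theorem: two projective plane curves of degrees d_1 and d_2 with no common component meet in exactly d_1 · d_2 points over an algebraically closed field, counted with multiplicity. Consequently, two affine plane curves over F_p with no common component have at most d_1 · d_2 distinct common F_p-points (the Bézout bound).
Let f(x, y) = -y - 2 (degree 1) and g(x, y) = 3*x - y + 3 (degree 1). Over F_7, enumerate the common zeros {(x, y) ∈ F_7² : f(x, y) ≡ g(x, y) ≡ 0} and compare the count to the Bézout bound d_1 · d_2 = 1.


Common zeros: {(3, 5)}; count = 1; Bézout bound = 1.

deg(f) = 1, deg(g) = 1, so Bézout bound = 1.
Scan x ∈ F_7. For each x, list the y ∈ F_7 with f(x, y) ≡ 0 and those with g(x, y) ≡ 0 (mod 7); the common zeros in that column are the intersection.
  x = 0: f ≡ 0 at y ∈ {5}; g ≡ 0 at y ∈ {3}; common: ∅.
  x = 1: f ≡ 0 at y ∈ {5}; g ≡ 0 at y ∈ {6}; common: ∅.
  x = 2: f ≡ 0 at y ∈ {5}; g ≡ 0 at y ∈ {2}; common: ∅.
  x = 3: f ≡ 0 at y ∈ {5}; g ≡ 0 at y ∈ {5}; common: {5}.
  x = 4: f ≡ 0 at y ∈ {5}; g ≡ 0 at y ∈ {1}; common: ∅.
  x = 5: f ≡ 0 at y ∈ {5}; g ≡ 0 at y ∈ {4}; common: ∅.
  x = 6: f ≡ 0 at y ∈ {5}; g ≡ 0 at y ∈ {0}; common: ∅.
Collecting: common zeros = {(3, 5)}, so the count is 1.
Comparison with the Bézout bound: 1 ≤ 1 = deg(f)·deg(g), as expected for curves with no common component (the bound is attained).


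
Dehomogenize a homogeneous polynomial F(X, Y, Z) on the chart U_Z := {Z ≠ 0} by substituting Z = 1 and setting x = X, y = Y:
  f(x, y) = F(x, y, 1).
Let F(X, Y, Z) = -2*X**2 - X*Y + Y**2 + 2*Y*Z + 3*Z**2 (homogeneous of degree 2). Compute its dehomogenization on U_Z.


f(x, y) = -2*x**2 - x*y + y**2 + 2*y + 3

On U_Z we set Z = 1. Each monomial c·X^i·Y^j·Z^k in F becomes c·x^i·y^j·1^k = c·x^i·y^j.
Substituting Z = 1: F(X, Y, 1) = -2*x**2 - x*y + y**2 + 2*y + 3.
Note: deg(f) ≤ deg(F) = 2; strict inequality happens when F is divisible by Z (lost terms).


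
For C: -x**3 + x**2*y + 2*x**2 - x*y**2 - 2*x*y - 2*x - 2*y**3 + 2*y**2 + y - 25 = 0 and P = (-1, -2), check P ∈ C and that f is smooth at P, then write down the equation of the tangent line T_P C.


Tangent line at P: -5*x - 32*y - 69 = 0.

Step 1: f(-1, -2) = 0, so P lies on C.
Step 2: partial derivatives
  f_x(x, y) = -3*x**2 + 2*x*y + 4*x - y**2 - 2*y - 2, f_y(x, y) = x**2 - 2*x*y - 2*x - 6*y**2 + 4*y + 1.
  f_x(P) = -5, f_y(P) = -32 (gradient nonzero, so P is smooth).
Step 3: tangent line at P: -5·(x − -1) + -32·(y − -2) = 0.
Expanding: -5*x - 32*y - 69 = 0.


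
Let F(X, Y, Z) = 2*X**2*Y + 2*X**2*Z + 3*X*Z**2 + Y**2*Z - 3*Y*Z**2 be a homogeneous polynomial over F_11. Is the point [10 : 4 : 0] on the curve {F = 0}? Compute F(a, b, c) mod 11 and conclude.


F(10,4,0) ≡ 8 (mod 11); P is NOT on the curve.

Evaluate F(10, 4, 0) term-by-term (mod 11).
  2*X**2*Y ↦ 2·100·4·1 = 800
  2*X**2*Z ↦ 2·100·1·0 = 0
  3*X*Z**2 ↦ 3·10·1·0 = 0
  Y**2*Z ↦ 1·1·16·0 = 0
  -3*Y*Z**2 ↦ -3·1·4·0 = 0
Sum: F(10, 4, 0) = (800) + (0) + (0) + (0) + (0) = 800.
Reducing mod 11: 800 ≡ 8 (mod 11).
Since F(a, b, c) ≡ 8 ≠ 0 (mod 11), P does NOT lie on the curve.


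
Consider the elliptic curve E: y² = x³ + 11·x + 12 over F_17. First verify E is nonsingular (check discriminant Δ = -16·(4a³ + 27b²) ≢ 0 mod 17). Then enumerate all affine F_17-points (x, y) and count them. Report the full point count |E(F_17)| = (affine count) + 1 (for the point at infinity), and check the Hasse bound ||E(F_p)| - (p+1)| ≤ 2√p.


Affine points = {(2, 5), (2, 12), (3, 2), (3, 15), (4, 1), (4, 16), (8, 0), (10, 0), (11, 6), (11, 11), (12, 6), (12, 11), (15, 4), (15, 13), (16, 0)}; affine count = 15; |E(F_17)| = 16.

Discriminant check: Δ ∝ 4a³ + 27b² = 4·11³ + 27·12² = 4·1331 + 27·144 ≡ 15 (mod 17). Nonzero ⇒ E is nonsingular.
For each x ∈ F_17, compute rhs = x³ + 11·x + 12 mod 17, then count y ∈ F_17 with y² ≡ rhs.
  x = 0: rhs = 12, matching y values: none (0 points).
  x = 1: rhs = 7, matching y values: none (0 points).
  x = 2: rhs = 8, matching y values: 5, 12 (2 points).
  x = 3: rhs = 4, matching y values: 2, 15 (2 points).
  x = 4: rhs = 1, matching y values: 1, 16 (2 points).
  x = 5: rhs = 5, matching y values: none (0 points).
  x = 6: rhs = 5, matching y values: none (0 points).
  x = 7: rhs = 7, matching y values: none (0 points).
  x = 8: rhs = 0, matching y values: 0 (1 points).
  x = 9: rhs = 7, matching y values: none (0 points).
  x = 10: rhs = 0, matching y values: 0 (1 points).
  x = 11: rhs = 2, matching y values: 6, 11 (2 points).
  x = 12: rhs = 2, matching y values: 6, 11 (2 points).
  x = 13: rhs = 6, matching y values: none (0 points).
  x = 14: rhs = 3, matching y values: none (0 points).
  x = 15: rhs = 16, matching y values: 4, 13 (2 points).
  x = 16: rhs = 0, matching y values: 0 (1 points).
Total affine count: 15.
Full point count |E(F_17)| = 15 + 1 = 16.
Hasse bound: |16 − (17+1)| = |-2| = 2 ≤ 2√17 ≈ 8.2462 ✓.


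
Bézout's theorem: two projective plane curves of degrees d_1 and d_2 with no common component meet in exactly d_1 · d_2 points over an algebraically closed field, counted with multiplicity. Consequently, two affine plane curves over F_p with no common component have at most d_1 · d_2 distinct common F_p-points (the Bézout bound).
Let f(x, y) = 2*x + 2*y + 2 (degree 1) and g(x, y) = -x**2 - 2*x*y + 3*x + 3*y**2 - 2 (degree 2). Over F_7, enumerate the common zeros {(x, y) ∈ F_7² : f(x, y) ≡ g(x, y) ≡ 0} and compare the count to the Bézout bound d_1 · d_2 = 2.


Common zeros: {(3, 3)}; count = 1; Bézout bound = 2.

deg(f) = 1, deg(g) = 2, so Bézout bound = 2.
Scan x ∈ F_7. For each x, list the y ∈ F_7 with f(x, y) ≡ 0 and those with g(x, y) ≡ 0 (mod 7); the common zeros in that column are the intersection.
  x = 0: f ≡ 0 at y ∈ {6}; g ≡ 0 at y ∈ ∅; common: ∅.
  x = 1: f ≡ 0 at y ∈ {5}; g ≡ 0 at y ∈ {0, 3}; common: ∅.
  x = 2: f ≡ 0 at y ∈ {4}; g ≡ 0 at y ∈ {0, 6}; common: ∅.
  x = 3: f ≡ 0 at y ∈ {3}; g ≡ 0 at y ∈ {3, 6}; common: {3}.
  x = 4: f ≡ 0 at y ∈ {2}; g ≡ 0 at y ∈ ∅; common: ∅.
  x = 5: f ≡ 0 at y ∈ {1}; g ≡ 0 at y ∈ ∅; common: ∅.
  x = 6: f ≡ 0 at y ∈ {0}; g ≡ 0 at y ∈ ∅; common: ∅.
Collecting: common zeros = {(3, 3)}, so the count is 1.
Comparison with the Bézout bound: 1 ≤ 2 = deg(f)·deg(g), as expected for curves with no common component (the affine F_7-count falls short of the bound because intersections may lie at infinity, over extension fields, or carry multiplicity).


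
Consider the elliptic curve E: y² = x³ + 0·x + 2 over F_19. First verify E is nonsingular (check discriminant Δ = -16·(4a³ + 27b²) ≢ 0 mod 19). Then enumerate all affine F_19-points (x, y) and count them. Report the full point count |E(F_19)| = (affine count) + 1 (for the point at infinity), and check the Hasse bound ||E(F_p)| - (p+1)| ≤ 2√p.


Affine points = {(4, 3), (4, 16), (6, 3), (6, 16), (8, 1), (8, 18), (9, 3), (9, 16), (12, 1), (12, 18), (18, 1), (18, 18)}; affine count = 12; |E(F_19)| = 13.

Discriminant check: Δ ∝ 4a³ + 27b² = 4·0³ + 27·2² = 4·0 + 27·4 ≡ 13 (mod 19). Nonzero ⇒ E is nonsingular.
For each x ∈ F_19, compute rhs = x³ + 0·x + 2 mod 19, then count y ∈ F_19 with y² ≡ rhs.
  x = 0: rhs = 2, matching y values: none (0 points).
  x = 1: rhs = 3, matching y values: none (0 points).
  x = 2: rhs = 10, matching y values: none (0 points).
  x = 3: rhs = 10, matching y values: none (0 points).
  x = 4: rhs = 9, matching y values: 3, 16 (2 points).
  x = 5: rhs = 13, matching y values: none (0 points).
  x = 6: rhs = 9, matching y values: 3, 16 (2 points).
  x = 7: rhs = 3, matching y values: none (0 points).
  x = 8: rhs = 1, matching y values: 1, 18 (2 points).
  x = 9: rhs = 9, matching y values: 3, 16 (2 points).
  x = 10: rhs = 14, matching y values: none (0 points).
  x = 11: rhs = 3, matching y values: none (0 points).
  x = 12: rhs = 1, matching y values: 1, 18 (2 points).
  x = 13: rhs = 14, matching y values: none (0 points).
  x = 14: rhs = 10, matching y values: none (0 points).
  x = 15: rhs = 14, matching y values: none (0 points).
  x = 16: rhs = 13, matching y values: none (0 points).
  x = 17: rhs = 13, matching y values: none (0 points).
  x = 18: rhs = 1, matching y values: 1, 18 (2 points).
Total affine count: 12.
Full point count |E(F_19)| = 12 + 1 = 13.
Hasse bound: |13 − (19+1)| = |-7| = 7 ≤ 2√19 ≈ 8.7178 ✓.


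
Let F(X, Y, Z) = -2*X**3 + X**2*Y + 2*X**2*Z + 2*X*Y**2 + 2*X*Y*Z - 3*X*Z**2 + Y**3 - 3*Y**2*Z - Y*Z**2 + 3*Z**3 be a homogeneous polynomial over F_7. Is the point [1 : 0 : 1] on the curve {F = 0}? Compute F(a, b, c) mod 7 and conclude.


F(1,0,1) ≡ 0 (mod 7); P is on the curve.

Evaluate F(1, 0, 1) term-by-term (mod 7).
  -2*X**3 ↦ -2·1·1·1 = -2
  X**2*Y ↦ 1·1·0·1 = 0
  2*X**2*Z ↦ 2·1·1·1 = 2
  2*X*Y**2 ↦ 2·1·0·1 = 0
  2*X*Y*Z ↦ 2·1·0·1 = 0
  -3*X*Z**2 ↦ -3·1·1·1 = -3
  Y**3 ↦ 1·1·0·1 = 0
  -3*Y**2*Z ↦ -3·1·0·1 = 0
  -Y*Z**2 ↦ -1·1·0·1 = 0
  3*Z**3 ↦ 3·1·1·1 = 3
Sum: F(1, 0, 1) = (-2) + (0) + (2) + (0) + (0) + (-3) + (0) + (0) + (0) + (3) = 0.
Reducing mod 7: 0 ≡ 0 (mod 7).
Since F(a, b, c) ≡ 0 (mod 7), P lies on the curve.


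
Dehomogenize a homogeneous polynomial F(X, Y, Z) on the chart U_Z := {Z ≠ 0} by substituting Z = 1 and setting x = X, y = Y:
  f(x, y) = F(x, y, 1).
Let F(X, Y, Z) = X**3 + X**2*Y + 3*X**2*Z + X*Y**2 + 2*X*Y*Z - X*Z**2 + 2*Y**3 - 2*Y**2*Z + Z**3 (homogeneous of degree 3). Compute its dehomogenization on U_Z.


f(x, y) = x**3 + x**2*y + 3*x**2 + x*y**2 + 2*x*y - x + 2*y**3 - 2*y**2 + 1

On U_Z we set Z = 1. Each monomial c·X^i·Y^j·Z^k in F becomes c·x^i·y^j·1^k = c·x^i·y^j.
Substituting Z = 1: F(X, Y, 1) = x**3 + x**2*y + 3*x**2 + x*y**2 + 2*x*y - x + 2*y**3 - 2*y**2 + 1.
Note: deg(f) ≤ deg(F) = 3; strict inequality happens when F is divisible by Z (lost terms).


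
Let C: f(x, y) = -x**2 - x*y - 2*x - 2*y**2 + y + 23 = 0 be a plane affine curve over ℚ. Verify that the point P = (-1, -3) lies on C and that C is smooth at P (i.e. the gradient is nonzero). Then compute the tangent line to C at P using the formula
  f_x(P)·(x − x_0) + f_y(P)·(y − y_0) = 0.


Tangent line at P: 3*x + 14*y + 45 = 0.

Step 1: f(-1, -3) = 0, so P lies on C.
Step 2: partial derivatives
  f_x(x, y) = -2*x - y - 2, f_y(x, y) = -x - 4*y + 1.
  f_x(P) = 3, f_y(P) = 14 (gradient nonzero, so P is smooth).
Step 3: tangent line at P: 3·(x − -1) + 14·(y − -3) = 0.
Expanding: 3*x + 14*y + 45 = 0.


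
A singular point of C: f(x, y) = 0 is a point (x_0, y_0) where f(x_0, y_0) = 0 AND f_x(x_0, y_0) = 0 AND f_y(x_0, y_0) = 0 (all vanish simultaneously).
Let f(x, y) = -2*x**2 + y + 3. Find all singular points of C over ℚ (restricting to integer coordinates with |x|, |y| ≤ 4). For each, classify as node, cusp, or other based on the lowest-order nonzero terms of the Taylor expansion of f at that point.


No singular points in the scanned grid; C is smooth there.

Compute partial derivatives:
  f_x = -4*x.
  f_y = 1.
f_y = 1 is a nonzero constant, so f_y never vanishes: no point (x, y) can satisfy f = f_x = f_y = 0. In particular no (x, y) ∈ {−4, ..., 4}² is singular; the curve is smooth.


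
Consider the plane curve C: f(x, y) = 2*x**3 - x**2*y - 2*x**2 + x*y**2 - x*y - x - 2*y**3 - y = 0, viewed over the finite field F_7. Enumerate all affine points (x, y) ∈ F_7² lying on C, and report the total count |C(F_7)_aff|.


Affine F_7-points: {(0, 0), (3, 1), (4, 4), (4, 6), (6, 1)}; count = 5.

For each of the 49 pairs (x, y) ∈ F_7², evaluate f(x, y) mod 7. Record the zeros.
  x = 0: [0↦0, 1↦4, 2↦3, 3↦6, 4↦1, 5↦4, 6↦3]  zeros at y ∈ {0}
  x = 1: [0↦6, 1↦2, 2↦2, 3↦1, 4↦1, 5↦4, 6↦5]  zeros at y ∈ ∅
  x = 2: [0↦6, 1↦6, 2↦5, 3↦5, 4↦1, 5↦2, 6↦3]  zeros at y ∈ ∅
  x = 3: [0↦5, 1↦0, 2↦3, 3↦2, 4↦6, 5↦3, 6↦2]  zeros at y ∈ {1}
  x = 4: [0↦1, 1↦3, 2↦1, 3↦4, 4↦0, 5↦5, 6↦0]  zeros at y ∈ {4, 6}
  x = 5: [0↦6, 1↦6, 2↦4, 3↦2, 4↦2, 5↦6, 6↦2]  zeros at y ∈ ∅
  x = 6: [0↦4, 1↦0, 2↦3, 3↦1, 4↦3, 5↦4, 6↦6]  zeros at y ∈ {1}
Collecting zeros: affine points = {(0, 0), (3, 1), (4, 4), (4, 6), (6, 1)}.
Total count |C(F_7)_aff| = 5.


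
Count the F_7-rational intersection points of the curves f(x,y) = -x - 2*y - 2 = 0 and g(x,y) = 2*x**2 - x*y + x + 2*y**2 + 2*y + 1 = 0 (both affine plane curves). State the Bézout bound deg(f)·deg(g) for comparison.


Common zeros: {(1, 2), (5, 0)}; count = 2; Bézout bound = 2.

deg(f) = 1, deg(g) = 2, so Bézout bound = 2.
Scan x ∈ F_7. For each x, list the y ∈ F_7 with f(x, y) ≡ 0 and those with g(x, y) ≡ 0 (mod 7); the common zeros in that column are the intersection.
  x = 0: f ≡ 0 at y ∈ {6}; g ≡ 0 at y ∈ ∅; common: ∅.
  x = 1: f ≡ 0 at y ∈ {2}; g ≡ 0 at y ∈ {1, 2}; common: {2}.
  x = 2: f ≡ 0 at y ∈ {5}; g ≡ 0 at y ∈ ∅; common: ∅.
  x = 3: f ≡ 0 at y ∈ {1}; g ≡ 0 at y ∈ {2}; common: ∅.
  x = 4: f ≡ 0 at y ∈ {4}; g ≡ 0 at y ∈ {3, 5}; common: ∅.
  x = 5: f ≡ 0 at y ∈ {0}; g ≡ 0 at y ∈ {0, 5}; common: {0}.
  x = 6: f ≡ 0 at y ∈ {3}; g ≡ 0 at y ∈ {1}; common: ∅.
Collecting: common zeros = {(1, 2), (5, 0)}, so the count is 2.
Comparison with the Bézout bound: 2 ≤ 2 = deg(f)·deg(g), as expected for curves with no common component (the bound is attained).


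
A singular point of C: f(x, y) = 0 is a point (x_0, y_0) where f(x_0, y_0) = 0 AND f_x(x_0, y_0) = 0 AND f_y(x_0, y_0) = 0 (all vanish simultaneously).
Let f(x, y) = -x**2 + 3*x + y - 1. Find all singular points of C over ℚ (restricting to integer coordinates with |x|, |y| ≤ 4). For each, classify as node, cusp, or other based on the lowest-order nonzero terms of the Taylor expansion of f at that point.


No singular points in the scanned grid; C is smooth there.

Compute partial derivatives:
  f_x = 3 - 2*x.
  f_y = 1.
f_y = 1 is a nonzero constant, so f_y never vanishes: no point (x, y) can satisfy f = f_x = f_y = 0. In particular no (x, y) ∈ {−4, ..., 4}² is singular; the curve is smooth.


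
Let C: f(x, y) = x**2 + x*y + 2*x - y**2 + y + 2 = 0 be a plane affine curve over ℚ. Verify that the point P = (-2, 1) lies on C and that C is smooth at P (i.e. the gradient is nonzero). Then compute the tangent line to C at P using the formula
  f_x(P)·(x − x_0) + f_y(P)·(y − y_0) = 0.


Tangent line at P: -x - 3*y + 1 = 0.

Step 1: f(-2, 1) = 0, so P lies on C.
Step 2: partial derivatives
  f_x(x, y) = 2*x + y + 2, f_y(x, y) = x - 2*y + 1.
  f_x(P) = -1, f_y(P) = -3 (gradient nonzero, so P is smooth).
Step 3: tangent line at P: -1·(x − -2) + -3·(y − 1) = 0.
Expanding: -x - 3*y + 1 = 0.


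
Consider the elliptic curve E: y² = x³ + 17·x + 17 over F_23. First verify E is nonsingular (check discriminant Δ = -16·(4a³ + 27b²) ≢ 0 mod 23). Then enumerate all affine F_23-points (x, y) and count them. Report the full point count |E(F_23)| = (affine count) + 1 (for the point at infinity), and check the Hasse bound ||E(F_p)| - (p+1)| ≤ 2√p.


Affine points = {(1, 9), (1, 14), (2, 6), (2, 17), (3, 7), (3, 16), (6, 6), (6, 17), (9, 5), (9, 18), (14, 3), (14, 20), (15, 6), (15, 17), (19, 0), (20, 10), (20, 13)}; affine count = 17; |E(F_23)| = 18.

Discriminant check: Δ ∝ 4a³ + 27b² = 4·17³ + 27·17² = 4·4913 + 27·289 ≡ 16 (mod 23). Nonzero ⇒ E is nonsingular.
For each x ∈ F_23, compute rhs = x³ + 17·x + 17 mod 23, then count y ∈ F_23 with y² ≡ rhs.
  x = 0: rhs = 17, matching y values: none (0 points).
  x = 1: rhs = 12, matching y values: 9, 14 (2 points).
  x = 2: rhs = 13, matching y values: 6, 17 (2 points).
  x = 3: rhs = 3, matching y values: 7, 16 (2 points).
  x = 4: rhs = 11, matching y values: none (0 points).
  x = 5: rhs = 20, matching y values: none (0 points).
  x = 6: rhs = 13, matching y values: 6, 17 (2 points).
  x = 7: rhs = 19, matching y values: none (0 points).
  x = 8: rhs = 21, matching y values: none (0 points).
  x = 9: rhs = 2, matching y values: 5, 18 (2 points).
  x = 10: rhs = 14, matching y values: none (0 points).
  x = 11: rhs = 17, matching y values: none (0 points).
  x = 12: rhs = 17, matching y values: none (0 points).
  x = 13: rhs = 20, matching y values: none (0 points).
  x = 14: rhs = 9, matching y values: 3, 20 (2 points).
  x = 15: rhs = 13, matching y values: 6, 17 (2 points).
  x = 16: rhs = 15, matching y values: none (0 points).
  x = 17: rhs = 21, matching y values: none (0 points).
  x = 18: rhs = 14, matching y values: none (0 points).
  x = 19: rhs = 0, matching y values: 0 (1 points).
  x = 20: rhs = 8, matching y values: 10, 13 (2 points).
  x = 21: rhs = 21, matching y values: none (0 points).
  x = 22: rhs = 22, matching y values: none (0 points).
Total affine count: 17.
Full point count |E(F_23)| = 17 + 1 = 18.
Hasse bound: |18 − (23+1)| = |-6| = 6 ≤ 2√23 ≈ 9.5917 ✓.


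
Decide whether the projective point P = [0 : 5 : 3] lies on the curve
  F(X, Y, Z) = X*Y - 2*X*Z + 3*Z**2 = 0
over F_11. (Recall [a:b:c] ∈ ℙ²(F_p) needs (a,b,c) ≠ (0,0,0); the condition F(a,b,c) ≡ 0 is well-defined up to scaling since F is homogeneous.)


F(0,5,3) ≡ 5 (mod 11); P is NOT on the curve.

Evaluate F(0, 5, 3) term-by-term (mod 11).
  X*Y ↦ 1·0·5·1 = 0
  -2*X*Z ↦ -2·0·1·3 = 0
  3*Z**2 ↦ 3·1·1·9 = 27
Sum: F(0, 5, 3) = (0) + (0) + (27) = 27.
Reducing mod 11: 27 ≡ 5 (mod 11).
Since F(a, b, c) ≡ 5 ≠ 0 (mod 11), P does NOT lie on the curve.


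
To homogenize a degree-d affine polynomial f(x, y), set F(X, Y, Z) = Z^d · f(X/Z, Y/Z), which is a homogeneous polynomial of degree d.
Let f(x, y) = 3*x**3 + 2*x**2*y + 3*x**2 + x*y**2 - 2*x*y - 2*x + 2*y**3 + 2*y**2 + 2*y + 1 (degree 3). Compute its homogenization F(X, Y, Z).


F(X, Y, Z) = 3*X**3 + 2*X**2*Y + 3*X**2*Z + X*Y**2 - 2*X*Y*Z - 2*X*Z**2 + 2*Y**3 + 2*Y**2*Z + 2*Y*Z**2 + Z**3

deg(f) = 3.
Substitute x = X/Z, y = Y/Z into f, then multiply by Z^3.
  monomial 3·x^3·y^0 ↦ 3·X^3·Y^0·Z^0.
  monomial 2·x^2·y^1 ↦ 2·X^2·Y^1·Z^0.
  monomial 3·x^2·y^0 ↦ 3·X^2·Y^0·Z^1.
  monomial 1·x^1·y^2 ↦ 1·X^1·Y^2·Z^0.
  monomial -2·x^1·y^1 ↦ -2·X^1·Y^1·Z^1.
  monomial -2·x^1·y^0 ↦ -2·X^1·Y^0·Z^2.
  monomial 2·x^0·y^3 ↦ 2·X^0·Y^3·Z^0.
  monomial 2·x^0·y^2 ↦ 2·X^0·Y^2·Z^1.
  monomial 2·x^0·y^1 ↦ 2·X^0·Y^1·Z^2.
  monomial 1·x^0·y^0 ↦ 1·X^0·Y^0·Z^3.
Collecting: F(X, Y, Z) = 3*X**3 + 2*X**2*Y + 3*X**2*Z + X*Y**2 - 2*X*Y*Z - 2*X*Z**2 + 2*Y**3 + 2*Y**2*Z + 2*Y*Z**2 + Z**3.


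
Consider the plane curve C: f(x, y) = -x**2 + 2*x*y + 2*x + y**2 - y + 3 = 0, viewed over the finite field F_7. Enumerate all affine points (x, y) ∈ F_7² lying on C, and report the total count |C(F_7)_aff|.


Affine F_7-points: {(2, 1), (2, 3), (3, 0), (3, 2), (6, 0), (6, 3)}; count = 6.

For each of the 49 pairs (x, y) ∈ F_7², evaluate f(x, y) mod 7. Record the zeros.
  x = 0: [0↦3, 1↦3, 2↦5, 3↦2, 4↦1, 5↦2, 6↦5]  zeros at y ∈ ∅
  x = 1: [0↦4, 1↦6, 2↦3, 3↦2, 4↦3, 5↦6, 6↦4]  zeros at y ∈ ∅
  x = 2: [0↦3, 1↦0, 2↦6, 3↦0, 4↦3, 5↦1, 6↦1]  zeros at y ∈ {1, 3}
  x = 3: [0↦0, 1↦6, 2↦0, 3↦3, 4↦1, 5↦1, 6↦3]  zeros at y ∈ {0, 2}
  x = 4: [0↦2, 1↦3, 2↦6, 3↦4, 4↦4, 5↦6, 6↦3]  zeros at y ∈ ∅
  x = 5: [0↦2, 1↦5, 2↦3, 3↦3, 4↦5, 5↦2, 6↦1]  zeros at y ∈ ∅
  x = 6: [0↦0, 1↦5, 2↦5, 3↦0, 4↦4, 5↦3, 6↦4]  zeros at y ∈ {0, 3}
Collecting zeros: affine points = {(2, 1), (2, 3), (3, 0), (3, 2), (6, 0), (6, 3)}.
Total count |C(F_7)_aff| = 6.


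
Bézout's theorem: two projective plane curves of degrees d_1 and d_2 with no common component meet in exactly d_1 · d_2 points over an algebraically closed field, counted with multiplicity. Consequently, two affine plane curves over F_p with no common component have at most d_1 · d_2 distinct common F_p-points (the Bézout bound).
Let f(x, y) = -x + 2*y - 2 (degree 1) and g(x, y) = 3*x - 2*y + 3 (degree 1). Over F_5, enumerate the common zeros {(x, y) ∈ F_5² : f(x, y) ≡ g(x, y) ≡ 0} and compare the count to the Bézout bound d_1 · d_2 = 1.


Common zeros: {(2, 2)}; count = 1; Bézout bound = 1.

deg(f) = 1, deg(g) = 1, so Bézout bound = 1.
Scan x ∈ F_5. For each x, list the y ∈ F_5 with f(x, y) ≡ 0 and those with g(x, y) ≡ 0 (mod 5); the common zeros in that column are the intersection.
  x = 0: f ≡ 0 at y ∈ {1}; g ≡ 0 at y ∈ {4}; common: ∅.
  x = 1: f ≡ 0 at y ∈ {4}; g ≡ 0 at y ∈ {3}; common: ∅.
  x = 2: f ≡ 0 at y ∈ {2}; g ≡ 0 at y ∈ {2}; common: {2}.
  x = 3: f ≡ 0 at y ∈ {0}; g ≡ 0 at y ∈ {1}; common: ∅.
  x = 4: f ≡ 0 at y ∈ {3}; g ≡ 0 at y ∈ {0}; common: ∅.
Collecting: common zeros = {(2, 2)}, so the count is 1.
Comparison with the Bézout bound: 1 ≤ 1 = deg(f)·deg(g), as expected for curves with no common component (the bound is attained).


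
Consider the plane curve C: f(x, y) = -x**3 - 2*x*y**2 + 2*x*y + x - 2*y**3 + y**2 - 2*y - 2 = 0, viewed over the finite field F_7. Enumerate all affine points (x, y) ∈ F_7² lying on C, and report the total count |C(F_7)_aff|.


Affine F_7-points: {(4, 3), (6, 2), (6, 4), (6, 6)}; count = 4.

For each of the 49 pairs (x, y) ∈ F_7², evaluate f(x, y) mod 7. Record the zeros.
  x = 0: [0↦5, 1↦2, 2↦3, 3↦3, 4↦4, 5↦1, 6↦3]  zeros at y ∈ ∅
  x = 1: [0↦5, 1↦2, 2↦6, 3↦5, 4↦1, 5↦3, 6↦6]  zeros at y ∈ ∅
  x = 2: [0↦6, 1↦3, 2↦3, 3↦1, 4↦6, 5↦6, 6↦3]  zeros at y ∈ ∅
  x = 3: [0↦2, 1↦6, 2↦2, 3↦6, 4↦6, 5↦4, 6↦2]  zeros at y ∈ ∅
  x = 4: [0↦1, 1↦5, 2↦4, 3↦0, 4↦2, 5↦5, 6↦4]  zeros at y ∈ {3}
  x = 5: [0↦4, 1↦1, 2↦3, 3↦5, 4↦2, 5↦3, 6↦3]  zeros at y ∈ ∅
  x = 6: [0↦5, 1↦2, 2↦0, 3↦1, 4↦0, 5↦6, 6↦0]  zeros at y ∈ {2, 4, 6}
Collecting zeros: affine points = {(4, 3), (6, 2), (6, 4), (6, 6)}.
Total count |C(F_7)_aff| = 4.


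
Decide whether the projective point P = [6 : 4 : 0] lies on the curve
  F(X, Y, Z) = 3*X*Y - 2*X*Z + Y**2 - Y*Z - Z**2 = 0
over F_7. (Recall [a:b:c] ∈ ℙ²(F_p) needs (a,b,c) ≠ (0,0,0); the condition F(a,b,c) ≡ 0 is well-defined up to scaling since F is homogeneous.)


F(6,4,0) ≡ 4 (mod 7); P is NOT on the curve.

Evaluate F(6, 4, 0) term-by-term (mod 7).
  3*X*Y ↦ 3·6·4·1 = 72
  -2*X*Z ↦ -2·6·1·0 = 0
  Y**2 ↦ 1·1·16·1 = 16
  -Y*Z ↦ -1·1·4·0 = 0
  -Z**2 ↦ -1·1·1·0 = 0
Sum: F(6, 4, 0) = (72) + (0) + (16) + (0) + (0) = 88.
Reducing mod 7: 88 ≡ 4 (mod 7).
Since F(a, b, c) ≡ 4 ≠ 0 (mod 7), P does NOT lie on the curve.


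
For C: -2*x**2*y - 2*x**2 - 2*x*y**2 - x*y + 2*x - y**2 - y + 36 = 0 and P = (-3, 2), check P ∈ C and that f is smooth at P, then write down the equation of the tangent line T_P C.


Tangent line at P: 28*x + 4*y + 76 = 0.

Step 1: f(-3, 2) = 0, so P lies on C.
Step 2: partial derivatives
  f_x(x, y) = -4*x*y - 4*x - 2*y**2 - y + 2, f_y(x, y) = -2*x**2 - 4*x*y - x - 2*y - 1.
  f_x(P) = 28, f_y(P) = 4 (gradient nonzero, so P is smooth).
Step 3: tangent line at P: 28·(x − -3) + 4·(y − 2) = 0.
Expanding: 28*x + 4*y + 76 = 0.


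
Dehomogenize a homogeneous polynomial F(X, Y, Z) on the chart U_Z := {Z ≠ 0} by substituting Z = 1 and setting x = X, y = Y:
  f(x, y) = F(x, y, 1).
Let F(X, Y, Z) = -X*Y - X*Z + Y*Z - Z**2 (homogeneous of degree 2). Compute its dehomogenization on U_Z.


f(x, y) = -x*y - x + y - 1

On U_Z we set Z = 1. Each monomial c·X^i·Y^j·Z^k in F becomes c·x^i·y^j·1^k = c·x^i·y^j.
Substituting Z = 1: F(X, Y, 1) = -x*y - x + y - 1.
Note: deg(f) ≤ deg(F) = 2; strict inequality happens when F is divisible by Z (lost terms).


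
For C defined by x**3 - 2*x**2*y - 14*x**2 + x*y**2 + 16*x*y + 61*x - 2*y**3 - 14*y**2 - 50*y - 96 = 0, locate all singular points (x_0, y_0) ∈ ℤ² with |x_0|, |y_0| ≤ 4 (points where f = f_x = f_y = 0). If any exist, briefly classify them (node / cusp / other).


Singular points: {(3, -2)}; classification: node.

Compute partial derivatives:
  f_x = 3*x**2 - 4*x*y - 28*x + y**2 + 16*y + 61.
  f_y = -2*x**2 + 2*x*y + 16*x - 6*y**2 - 28*y - 50.
Scan x_0 ∈ {−4, ..., 4}. For each x_0, f_y(x_0, y) is a polynomial in y; find its integer roots y ∈ {−4, ..., 4}, then test f_x and f at those candidates.
  x = -4: f_y(-4, y) = -6*y**2 - 36*y - 146; no integer root y with |y| ≤ 4.
  x = -3: f_y(-3, y) = -6*y**2 - 34*y - 116; no integer root y with |y| ≤ 4.
  x = -2: f_y(-2, y) = -6*y**2 - 32*y - 90; no integer root y with |y| ≤ 4.
  x = -1: f_y(-1, y) = -6*y**2 - 30*y - 68; no integer root y with |y| ≤ 4.
  x = 0: f_y(0, y) = -6*y**2 - 28*y - 50; no integer root y with |y| ≤ 4.
  x = 1: f_y(1, y) = -6*y**2 - 26*y - 36; no integer root y with |y| ≤ 4.
  x = 2: f_y(2, y) = -6*y**2 - 24*y - 26; no integer root y with |y| ≤ 4.
  x = 3: f_y(3, y) = -6*y**2 - 22*y - 20; vanishes at y ∈ {-2}. (3, -2): f_x = 0, f = 0 — SINGULAR.
  x = 4: f_y(4, y) = -6*y**2 - 20*y - 18; no integer root y with |y| ≤ 4.
Only singular point on the grid: (3, -2).
Classify: substitute x = 3 + u, y = -2 + v and expand: f = u**3 - 2*u**2*v - u**2 + u*v**2 - 2*v**3 + v**2.
No constant or linear terms (consistent with a singular point). Quadratic part: -u**2 + v**2. Cubic part: u**3 - 2*u**2*v + u*v**2 - 2*v**3.
The quadratic part v**2 - u**2 = (v − u)(v + u) splits into two distinct linear factors, so there are two distinct tangent lines y − -2 = ±(x − 3) — this is a node (ordinary double point).
Classification: node.


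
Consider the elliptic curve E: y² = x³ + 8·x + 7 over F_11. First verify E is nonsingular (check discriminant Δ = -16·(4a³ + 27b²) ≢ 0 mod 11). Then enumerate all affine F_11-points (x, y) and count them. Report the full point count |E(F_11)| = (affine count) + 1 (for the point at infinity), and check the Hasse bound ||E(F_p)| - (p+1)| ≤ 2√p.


Affine points = {(1, 4), (1, 7), (2, 3), (2, 8), (3, 5), (3, 6), (4, 2), (4, 9), (8, 0), (9, 4), (9, 7), (10, 3), (10, 8)}; affine count = 13; |E(F_11)| = 14.

Discriminant check: Δ ∝ 4a³ + 27b² = 4·8³ + 27·7² = 4·512 + 27·49 ≡ 5 (mod 11). Nonzero ⇒ E is nonsingular.
For each x ∈ F_11, compute rhs = x³ + 8·x + 7 mod 11, then count y ∈ F_11 with y² ≡ rhs.
  x = 0: rhs = 7, matching y values: none (0 points).
  x = 1: rhs = 5, matching y values: 4, 7 (2 points).
  x = 2: rhs = 9, matching y values: 3, 8 (2 points).
  x = 3: rhs = 3, matching y values: 5, 6 (2 points).
  x = 4: rhs = 4, matching y values: 2, 9 (2 points).
  x = 5: rhs = 7, matching y values: none (0 points).
  x = 6: rhs = 7, matching y values: none (0 points).
  x = 7: rhs = 10, matching y values: none (0 points).
  x = 8: rhs = 0, matching y values: 0 (1 points).
  x = 9: rhs = 5, matching y values: 4, 7 (2 points).
  x = 10: rhs = 9, matching y values: 3, 8 (2 points).
Total affine count: 13.
Full point count |E(F_11)| = 13 + 1 = 14.
Hasse bound: |14 − (11+1)| = |2| = 2 ≤ 2√11 ≈ 6.6332 ✓.


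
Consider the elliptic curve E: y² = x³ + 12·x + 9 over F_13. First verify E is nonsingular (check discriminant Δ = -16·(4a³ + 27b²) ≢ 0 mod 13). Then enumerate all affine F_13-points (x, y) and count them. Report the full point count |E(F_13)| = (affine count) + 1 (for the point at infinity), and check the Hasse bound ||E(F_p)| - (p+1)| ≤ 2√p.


Affine points = {(0, 3), (0, 10), (1, 3), (1, 10), (4, 2), (4, 11), (5, 5), (5, 8), (9, 1), (9, 12), (11, 4), (11, 9), (12, 3), (12, 10)}; affine count = 14; |E(F_13)| = 15.

Discriminant check: Δ ∝ 4a³ + 27b² = 4·12³ + 27·9² = 4·1728 + 27·81 ≡ 12 (mod 13). Nonzero ⇒ E is nonsingular.
For each x ∈ F_13, compute rhs = x³ + 12·x + 9 mod 13, then count y ∈ F_13 with y² ≡ rhs.
  x = 0: rhs = 9, matching y values: 3, 10 (2 points).
  x = 1: rhs = 9, matching y values: 3, 10 (2 points).
  x = 2: rhs = 2, matching y values: none (0 points).
  x = 3: rhs = 7, matching y values: none (0 points).
  x = 4: rhs = 4, matching y values: 2, 11 (2 points).
  x = 5: rhs = 12, matching y values: 5, 8 (2 points).
  x = 6: rhs = 11, matching y values: none (0 points).
  x = 7: rhs = 7, matching y values: none (0 points).
  x = 8: rhs = 6, matching y values: none (0 points).
  x = 9: rhs = 1, matching y values: 1, 12 (2 points).
  x = 10: rhs = 11, matching y values: none (0 points).
  x = 11: rhs = 3, matching y values: 4, 9 (2 points).
  x = 12: rhs = 9, matching y values: 3, 10 (2 points).
Total affine count: 14.
Full point count |E(F_13)| = 14 + 1 = 15.
Hasse bound: |15 − (13+1)| = |1| = 1 ≤ 2√13 ≈ 7.2111 ✓.
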